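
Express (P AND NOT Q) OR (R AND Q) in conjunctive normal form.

(P OR R) AND (P OR Q) AND (NOT Q OR R)

(P AND NOT Q) OR (R AND Q)
≡ (P OR R) AND (P OR Q) AND (NOT Q OR R) AND (NOT Q OR Q)   [distribute OR over AND]
≡ (P OR R) AND (P OR Q) AND (NOT Q OR R)   [simplify]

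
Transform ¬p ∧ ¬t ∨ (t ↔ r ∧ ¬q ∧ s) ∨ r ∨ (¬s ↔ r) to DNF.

¬p ∧ ¬t ∨ (t ↔ r ∧ ¬q ∧ s) ∨ r ∨ (¬s ↔ r)
⇔ ¬p ∧ ¬t ∨ (t → r ∧ ¬q ∧ s) ∧ (r ∧ ¬q ∧ s → t) ∨ r ∨ (¬s ↔ r)   — eliminate ↔
⇔ ¬p ∧ ¬t ∨ (¬t ∨ r ∧ ¬q ∧ s) ∧ (r ∧ ¬q ∧ s → t) ∨ r ∨ (¬s ↔ r)   — eliminate →
⇔ ¬p ∧ ¬t ∨ (¬t ∨ r ∧ ¬q ∧ s) ∧ (¬(r ∧ ¬q ∧ s) ∨ t) ∨ r ∨ (¬s ↔ r)   — eliminate →
⇔ ¬p ∧ ¬t ∨ (¬t ∨ r ∧ ¬q ∧ s) ∧ (¬(r ∧ ¬q ∧ s) ∨ t) ∨ r ∨ (¬s → r) ∧ (r → ¬s)   — eliminate ↔
⇔ ¬p ∧ ¬t ∨ (¬t ∨ r ∧ ¬q ∧ s) ∧ (¬(r ∧ ¬q ∧ s) ∨ t) ∨ r ∨ (¬¬s ∨ r) ∧ (r → ¬s)   — eliminate →
⇔ ¬p ∧ ¬t ∨ (¬t ∨ r ∧ ¬q ∧ s) ∧ (¬(r ∧ ¬q ∧ s) ∨ t) ∨ r ∨ (¬¬s ∨ r) ∧ (¬r ∨ ¬s)   — eliminate →
⇔ ¬p ∧ ¬t ∨ (¬t ∨ r ∧ ¬q ∧ s) ∧ (¬r ∨ ¬¬q ∨ ¬s ∨ t) ∨ r ∨ (¬¬s ∨ r) ∧ (¬r ∨ ¬s)   — De Morgan
⇔ ¬p ∧ ¬t ∨ (¬t ∨ r ∧ ¬q ∧ s) ∧ (¬r ∨ q ∨ ¬s ∨ t) ∨ r ∨ (¬¬s ∨ r) ∧ (¬r ∨ ¬s)   — double negation
⇔ ¬p ∧ ¬t ∨ (¬t ∨ r ∧ ¬q ∧ s) ∧ (¬r ∨ q ∨ ¬s ∨ t) ∨ r ∨ (s ∨ r) ∧ (¬r ∨ ¬s)   — double negation
⇔ ¬p ∧ ¬t ∨ ¬t ∧ ¬r ∨ ¬t ∧ q ∨ ¬t ∧ ¬s ∨ ¬t ∧ t ∨ r ∧ ¬q ∧ s ∧ ¬r ∨ r ∧ ¬q ∧ s ∧ q ∨ r ∧ ¬q ∧ s ∧ ¬s ∨ r ∧ ¬q ∧ s ∧ t ∨ r ∨ s ∧ ¬r ∨ s ∧ ¬s ∨ r ∧ ¬r ∨ r ∧ ¬s   — distribute ∧ over ∨
⇔ ¬p ∧ ¬t ∨ ¬t ∧ ¬r ∨ ¬t ∧ q ∨ ¬t ∧ ¬s ∨ r ∨ s ∧ ¬r   — simplify

¬p ∧ ¬t ∨ ¬t ∧ ¬r ∨ ¬t ∧ q ∨ ¬t ∧ ¬s ∨ r ∨ s ∧ ¬r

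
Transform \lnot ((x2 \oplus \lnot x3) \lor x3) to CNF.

\lnot ((x2 \oplus \lnot x3) \lor x3)
= \lnot (((x2 \lor \lnot x3) \land \lnot (x2 \land \lnot x3)) \lor x3)   [expand \oplus]
= \lnot ((x2 \lor \lnot x3) \land \lnot (x2 \land \lnot x3)) \land \lnot x3   [De Morgan]
= (\lnot (x2 \lor \lnot x3) \lor \lnot \lnot (x2 \land \lnot x3)) \land \lnot x3   [De Morgan]
= ((\lnot x2 \land \lnot \lnot x3) \lor \lnot \lnot (x2 \land \lnot x3)) \land \lnot x3   [De Morgan]
= ((\lnot x2 \land x3) \lor \lnot \lnot (x2 \land \lnot x3)) \land \lnot x3   [double negation]
= ((\lnot x2 \land x3) \lor (x2 \land \lnot x3)) \land \lnot x3   [double negation]
= (\lnot x2 \lor x2) \land (\lnot x2 \lor \lnot x3) \land (x3 \lor x2) \land (x3 \lor \lnot x3) \land \lnot x3   [distribute \lor over \land]
= (x3 \lor x2) \land \lnot x3   [simplify]

(x3 \lor x2) \land \lnot x3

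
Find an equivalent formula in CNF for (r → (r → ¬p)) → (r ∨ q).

(r → (r → ¬p)) → (r ∨ q)
= ¬(r → (r → ¬p)) ∨ r ∨ q   (eliminate →)
= ¬(¬r ∨ (r → ¬p)) ∨ r ∨ q   (eliminate →)
= ¬(¬r ∨ ¬r ∨ ¬p) ∨ r ∨ q   (eliminate →)
= (¬¬r ∧ ¬¬r ∧ ¬¬p) ∨ r ∨ q   (De Morgan)
= (r ∧ ¬¬r ∧ ¬¬p) ∨ r ∨ q   (double negation)
= (r ∧ r ∧ ¬¬p) ∨ r ∨ q   (double negation)
= (r ∧ r ∧ p) ∨ r ∨ q   (double negation)
= (r ∨ r ∨ q) ∧ (r ∨ r ∨ q) ∧ (p ∨ r ∨ q)   (distribute ∨ over ∧)
= r ∨ q   (simplify)

r ∨ q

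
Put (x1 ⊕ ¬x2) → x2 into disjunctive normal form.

(¬x2 ∧ x1) ∨ x2

(x1 ⊕ ¬x2) → x2
≡ ¬(x1 ⊕ ¬x2) ∨ x2   (eliminate →)
≡ ¬((x1 ∧ ¬¬x2) ∨ (¬x1 ∧ ¬x2)) ∨ x2   (expand ⊕)
≡ (¬(x1 ∧ ¬¬x2) ∧ ¬(¬x1 ∧ ¬x2)) ∨ x2   (De Morgan)
≡ ((¬x1 ∨ ¬¬¬x2) ∧ ¬(¬x1 ∧ ¬x2)) ∨ x2   (De Morgan)
≡ ((¬x1 ∨ ¬x2) ∧ ¬(¬x1 ∧ ¬x2)) ∨ x2   (double negation)
≡ ((¬x1 ∨ ¬x2) ∧ (¬¬x1 ∨ ¬¬x2)) ∨ x2   (De Morgan)
≡ ((¬x1 ∨ ¬x2) ∧ (x1 ∨ ¬¬x2)) ∨ x2   (double negation)
≡ ((¬x1 ∨ ¬x2) ∧ (x1 ∨ x2)) ∨ x2   (double negation)
≡ (¬x1 ∧ x1) ∨ (¬x1 ∧ x2) ∨ (¬x2 ∧ x1) ∨ (¬x2 ∧ x2) ∨ x2   (distribute ∧ over ∨)
≡ (¬x2 ∧ x1) ∨ x2   (simplify)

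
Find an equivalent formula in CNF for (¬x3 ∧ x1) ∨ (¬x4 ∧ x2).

(¬x3 ∧ x1) ∨ (¬x4 ∧ x2)
≡ (¬x3 ∨ ¬x4) ∧ (¬x3 ∨ x2) ∧ (x1 ∨ ¬x4) ∧ (x1 ∨ x2)   [distribute ∨ over ∧]

(¬x3 ∨ ¬x4) ∧ (¬x3 ∨ x2) ∧ (x1 ∨ ¬x4) ∧ (x1 ∨ x2)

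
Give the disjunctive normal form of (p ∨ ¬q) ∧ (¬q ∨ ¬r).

p ∧ ¬r ∨ ¬q

(p ∨ ¬q) ∧ (¬q ∨ ¬r)
≡ p ∧ ¬q ∨ p ∧ ¬r ∨ ¬q ∧ ¬q ∨ ¬q ∧ ¬r
≡ p ∧ ¬r ∨ ¬q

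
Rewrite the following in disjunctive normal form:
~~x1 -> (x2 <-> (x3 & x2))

~x1 | ~x2 | (x3 & x2)

~~x1 -> (x2 <-> (x3 & x2))
≡ ~~~x1 | (x2 <-> (x3 & x2))   (eliminate ->)
≡ ~~~x1 | ((x2 -> (x3 & x2)) & ((x3 & x2) -> x2))   (eliminate <->)
≡ ~~~x1 | ((~x2 | (x3 & x2)) & ((x3 & x2) -> x2))   (eliminate ->)
≡ ~~~x1 | ((~x2 | (x3 & x2)) & (~(x3 & x2) | x2))   (eliminate ->)
≡ ~x1 | ((~x2 | (x3 & x2)) & (~(x3 & x2) | x2))   (double negation)
≡ ~x1 | ((~x2 | (x3 & x2)) & (~x3 | ~x2 | x2))   (De Morgan)
≡ ~x1 | (~x2 & ~x3) | (~x2 & ~x2) | (~x2 & x2) | (x3 & x2 & ~x3) | (x3 & x2 & ~x2) | (x3 & x2 & x2)   (distribute & over |)
≡ ~x1 | ~x2 | (x3 & x2)   (simplify)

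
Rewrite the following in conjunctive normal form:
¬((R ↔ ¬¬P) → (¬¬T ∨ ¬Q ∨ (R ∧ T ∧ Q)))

¬((R ↔ ¬¬P) → (¬¬T ∨ ¬Q ∨ (R ∧ T ∧ Q)))
≡ ¬(¬(R ↔ ¬¬P) ∨ ¬¬T ∨ ¬Q ∨ (R ∧ T ∧ Q))   (eliminate →)
≡ ¬(¬((R → ¬¬P) ∧ (¬¬P → R)) ∨ ¬¬T ∨ ¬Q ∨ (R ∧ T ∧ Q))   (eliminate ↔)
≡ ¬(¬((¬R ∨ ¬¬P) ∧ (¬¬P → R)) ∨ ¬¬T ∨ ¬Q ∨ (R ∧ T ∧ Q))   (eliminate →)
≡ ¬(¬((¬R ∨ ¬¬P) ∧ (¬¬¬P ∨ R)) ∨ ¬¬T ∨ ¬Q ∨ (R ∧ T ∧ Q))   (eliminate →)
≡ ¬¬((¬R ∨ ¬¬P) ∧ (¬¬¬P ∨ R)) ∧ ¬¬¬T ∧ ¬¬Q ∧ ¬(R ∧ T ∧ Q)   (De Morgan)
≡ (¬R ∨ ¬¬P) ∧ (¬¬¬P ∨ R) ∧ ¬¬¬T ∧ ¬¬Q ∧ ¬(R ∧ T ∧ Q)   (double negation)
≡ (¬R ∨ P) ∧ (¬¬¬P ∨ R) ∧ ¬¬¬T ∧ ¬¬Q ∧ ¬(R ∧ T ∧ Q)   (double negation)
≡ (¬R ∨ P) ∧ (¬P ∨ R) ∧ ¬¬¬T ∧ ¬¬Q ∧ ¬(R ∧ T ∧ Q)   (double negation)
≡ (¬R ∨ P) ∧ (¬P ∨ R) ∧ ¬T ∧ ¬¬Q ∧ ¬(R ∧ T ∧ Q)   (double negation)
≡ (¬R ∨ P) ∧ (¬P ∨ R) ∧ ¬T ∧ Q ∧ ¬(R ∧ T ∧ Q)   (double negation)
≡ (¬R ∨ P) ∧ (¬P ∨ R) ∧ ¬T ∧ Q ∧ (¬R ∨ ¬T ∨ ¬Q)   (De Morgan)
≡ (¬R ∨ P) ∧ (¬P ∨ R) ∧ ¬T ∧ Q   (simplify)

(¬R ∨ P) ∧ (¬P ∨ R) ∧ ¬T ∧ Q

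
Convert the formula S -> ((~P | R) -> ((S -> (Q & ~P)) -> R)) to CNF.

S -> ((~P | R) -> ((S -> (Q & ~P)) -> R))
≡ ~S | ((~P | R) -> ((S -> (Q & ~P)) -> R))   [eliminate ->]
≡ ~S | ~(~P | R) | ((S -> (Q & ~P)) -> R)   [eliminate ->]
≡ ~S | ~(~P | R) | ~(S -> (Q & ~P)) | R   [eliminate ->]
≡ ~S | ~(~P | R) | ~(~S | (Q & ~P)) | R   [eliminate ->]
≡ ~S | (~~P & ~R) | ~(~S | (Q & ~P)) | R   [De Morgan]
≡ ~S | (P & ~R) | ~(~S | (Q & ~P)) | R   [double negation]
≡ ~S | (P & ~R) | (~~S & ~(Q & ~P)) | R   [De Morgan]
≡ ~S | (P & ~R) | (S & ~(Q & ~P)) | R   [double negation]
≡ ~S | (P & ~R) | (S & (~Q | ~~P)) | R   [De Morgan]
≡ ~S | (P & ~R) | (S & (~Q | P)) | R   [double negation]
≡ (~S | P | S | R) & (~S | P | ~Q | P | R) & (~S | ~R | S | R) & (~S | ~R | ~Q | P | R)   [distribute | over &]
≡ ~S | P | ~Q | R   [simplify]

~S | P | ~Q | R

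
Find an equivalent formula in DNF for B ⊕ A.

(B ∧ ¬A) ∨ (¬B ∧ A)

B ⊕ A
≡ (B ∧ ¬A) ∨ (¬B ∧ A)   — expand ⊕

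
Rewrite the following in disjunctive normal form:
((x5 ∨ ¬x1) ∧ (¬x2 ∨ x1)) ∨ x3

((x5 ∨ ¬x1) ∧ (¬x2 ∨ x1)) ∨ x3
≡ (x5 ∧ ¬x2) ∨ (x5 ∧ x1) ∨ (¬x1 ∧ ¬x2) ∨ (¬x1 ∧ x1) ∨ x3
≡ (x5 ∧ ¬x2) ∨ (x5 ∧ x1) ∨ (¬x1 ∧ ¬x2) ∨ x3

(x5 ∧ ¬x2) ∨ (x5 ∧ x1) ∨ (¬x1 ∧ ¬x2) ∨ x3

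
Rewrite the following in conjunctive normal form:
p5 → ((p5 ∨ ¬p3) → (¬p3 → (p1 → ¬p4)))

¬p5 ∨ p3 ∨ ¬p1 ∨ ¬p4

p5 → ((p5 ∨ ¬p3) → (¬p3 → (p1 → ¬p4)))
≡ ¬p5 ∨ ((p5 ∨ ¬p3) → (¬p3 → (p1 → ¬p4)))   (eliminate →)
≡ ¬p5 ∨ ¬(p5 ∨ ¬p3) ∨ (¬p3 → (p1 → ¬p4))   (eliminate →)
≡ ¬p5 ∨ ¬(p5 ∨ ¬p3) ∨ ¬¬p3 ∨ (p1 → ¬p4)   (eliminate →)
≡ ¬p5 ∨ ¬(p5 ∨ ¬p3) ∨ ¬¬p3 ∨ ¬p1 ∨ ¬p4   (eliminate →)
≡ ¬p5 ∨ (¬p5 ∧ ¬¬p3) ∨ ¬¬p3 ∨ ¬p1 ∨ ¬p4   (De Morgan)
≡ ¬p5 ∨ (¬p5 ∧ p3) ∨ ¬¬p3 ∨ ¬p1 ∨ ¬p4   (double negation)
≡ ¬p5 ∨ (¬p5 ∧ p3) ∨ p3 ∨ ¬p1 ∨ ¬p4   (double negation)
≡ (¬p5 ∨ ¬p5 ∨ p3 ∨ ¬p1 ∨ ¬p4) ∧ (¬p5 ∨ p3 ∨ p3 ∨ ¬p1 ∨ ¬p4)   (distribute ∨ over ∧)
≡ ¬p5 ∨ p3 ∨ ¬p1 ∨ ¬p4   (simplify)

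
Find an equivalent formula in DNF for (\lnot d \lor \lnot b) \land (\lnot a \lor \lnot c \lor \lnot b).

(\lnot d \land \lnot a) \lor (\lnot d \land \lnot c) \lor \lnot b

(\lnot d \lor \lnot b) \land (\lnot a \lor \lnot c \lor \lnot b)
≡ (\lnot d \land \lnot a) \lor (\lnot d \land \lnot c) \lor (\lnot d \land \lnot b) \lor (\lnot b \land \lnot a) \lor (\lnot b \land \lnot c) \lor (\lnot b \land \lnot b)   [distribute \land over \lor]
≡ (\lnot d \land \lnot a) \lor (\lnot d \land \lnot c) \lor \lnot b   [simplify]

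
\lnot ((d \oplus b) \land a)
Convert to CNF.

(\lnot d \lor b \lor \lnot a) \land (\lnot b \lor d \lor \lnot a)

\lnot ((d \oplus b) \land a)
≡ \lnot ((d \lor b) \land \lnot (d \land b) \land a)   — expand \oplus
≡ \lnot (d \lor b) \lor \lnot \lnot (d \land b) \lor \lnot a   — De Morgan
≡ (\lnot d \land \lnot b) \lor \lnot \lnot (d \land b) \lor \lnot a   — De Morgan
≡ (\lnot d \land \lnot b) \lor (d \land b) \lor \lnot a   — double negation
≡ (\lnot d \lor d \lor \lnot a) \land (\lnot d \lor b \lor \lnot a) \land (\lnot b \lor d \lor \lnot a) \land (\lnot b \lor b \lor \lnot a)   — distribute \lor over \land
≡ (\lnot d \lor b \lor \lnot a) \land (\lnot b \lor d \lor \lnot a)   — simplify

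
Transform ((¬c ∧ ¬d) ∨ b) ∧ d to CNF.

((¬c ∧ ¬d) ∨ b) ∧ d
≡ (¬c ∨ b) ∧ (¬d ∨ b) ∧ d   [distribute ∨ over ∧]

(¬c ∨ b) ∧ (¬d ∨ b) ∧ d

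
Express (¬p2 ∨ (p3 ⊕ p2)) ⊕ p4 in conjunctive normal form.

(¬p2 ∨ ¬p3 ∨ p4) ∧ (p2 ∨ ¬p4) ∧ (¬p2 ∨ p3 ∨ ¬p4)

(¬p2 ∨ (p3 ⊕ p2)) ⊕ p4
≡ (¬p2 ∨ (p3 ⊕ p2) ∨ p4) ∧ ¬((¬p2 ∨ (p3 ⊕ p2)) ∧ p4)   [expand ⊕]
≡ (¬p2 ∨ ((p3 ∨ p2) ∧ ¬(p3 ∧ p2)) ∨ p4) ∧ ¬((¬p2 ∨ (p3 ⊕ p2)) ∧ p4)   [expand ⊕]
≡ (¬p2 ∨ ((p3 ∨ p2) ∧ ¬(p3 ∧ p2)) ∨ p4) ∧ ¬((¬p2 ∨ ((p3 ∨ p2) ∧ ¬(p3 ∧ p2))) ∧ p4)   [expand ⊕]
≡ (¬p2 ∨ ((p3 ∨ p2) ∧ (¬p3 ∨ ¬p2)) ∨ p4) ∧ ¬((¬p2 ∨ ((p3 ∨ p2) ∧ ¬(p3 ∧ p2))) ∧ p4)   [De Morgan]
≡ (¬p2 ∨ ((p3 ∨ p2) ∧ (¬p3 ∨ ¬p2)) ∨ p4) ∧ (¬(¬p2 ∨ ((p3 ∨ p2) ∧ ¬(p3 ∧ p2))) ∨ ¬p4)   [De Morgan]
≡ (¬p2 ∨ ((p3 ∨ p2) ∧ (¬p3 ∨ ¬p2)) ∨ p4) ∧ ((¬¬p2 ∧ ¬((p3 ∨ p2) ∧ ¬(p3 ∧ p2))) ∨ ¬p4)   [De Morgan]
≡ (¬p2 ∨ ((p3 ∨ p2) ∧ (¬p3 ∨ ¬p2)) ∨ p4) ∧ ((p2 ∧ ¬((p3 ∨ p2) ∧ ¬(p3 ∧ p2))) ∨ ¬p4)   [double negation]
≡ (¬p2 ∨ ((p3 ∨ p2) ∧ (¬p3 ∨ ¬p2)) ∨ p4) ∧ ((p2 ∧ (¬(p3 ∨ p2) ∨ ¬¬(p3 ∧ p2))) ∨ ¬p4)   [De Morgan]
≡ (¬p2 ∨ ((p3 ∨ p2) ∧ (¬p3 ∨ ¬p2)) ∨ p4) ∧ ((p2 ∧ ((¬p3 ∧ ¬p2) ∨ ¬¬(p3 ∧ p2))) ∨ ¬p4)   [De Morgan]
≡ (¬p2 ∨ ((p3 ∨ p2) ∧ (¬p3 ∨ ¬p2)) ∨ p4) ∧ ((p2 ∧ ((¬p3 ∧ ¬p2) ∨ (p3 ∧ p2))) ∨ ¬p4)   [double negation]
≡ (¬p2 ∨ p3 ∨ p2 ∨ p4) ∧ (¬p2 ∨ ¬p3 ∨ ¬p2 ∨ p4) ∧ (p2 ∨ ¬p4) ∧ (¬p3 ∨ p3 ∨ ¬p4) ∧ (¬p3 ∨ p2 ∨ ¬p4) ∧ (¬p2 ∨ p3 ∨ ¬p4) ∧ (¬p2 ∨ p2 ∨ ¬p4)   [distribute ∨ over ∧]
≡ (¬p2 ∨ ¬p3 ∨ p4) ∧ (p2 ∨ ¬p4) ∧ (¬p2 ∨ p3 ∨ ¬p4)   [simplify]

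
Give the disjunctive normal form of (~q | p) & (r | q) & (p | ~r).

(p & r) | (p & q)

(~q | p) & (r | q) & (p | ~r)
≡ (~q & r & p) | (~q & r & ~r) | (~q & q & p) | (~q & q & ~r) | (p & r & p) | (p & r & ~r) | (p & q & p) | (p & q & ~r)   [distribute & over |]
≡ (p & r) | (p & q)   [simplify]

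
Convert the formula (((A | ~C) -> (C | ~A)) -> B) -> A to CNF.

~B | A

(((A | ~C) -> (C | ~A)) -> B) -> A
≡ ~(((A | ~C) -> (C | ~A)) -> B) | A   [eliminate ->]
≡ ~(~((A | ~C) -> (C | ~A)) | B) | A   [eliminate ->]
≡ ~(~(~(A | ~C) | C | ~A) | B) | A   [eliminate ->]
≡ (~~(~(A | ~C) | C | ~A) & ~B) | A   [De Morgan]
≡ ((~(A | ~C) | C | ~A) & ~B) | A   [double negation]
≡ (((~A & ~~C) | C | ~A) & ~B) | A   [De Morgan]
≡ (((~A & C) | C | ~A) & ~B) | A   [double negation]
≡ (~A | C | ~A | A) & (C | C | ~A | A) & (~B | A)   [distribute | over &]
≡ ~B | A   [simplify]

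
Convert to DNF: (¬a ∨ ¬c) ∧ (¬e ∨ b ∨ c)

(¬a ∧ ¬e) ∨ (¬a ∧ b) ∨ (¬a ∧ c) ∨ (¬c ∧ ¬e) ∨ (¬c ∧ b)

(¬a ∨ ¬c) ∧ (¬e ∨ b ∨ c)
≡ (¬a ∧ ¬e) ∨ (¬a ∧ b) ∨ (¬a ∧ c) ∨ (¬c ∧ ¬e) ∨ (¬c ∧ b) ∨ (¬c ∧ c)   — distribute ∧ over ∨
≡ (¬a ∧ ¬e) ∨ (¬a ∧ b) ∨ (¬a ∧ c) ∨ (¬c ∧ ¬e) ∨ (¬c ∧ b)   — simplify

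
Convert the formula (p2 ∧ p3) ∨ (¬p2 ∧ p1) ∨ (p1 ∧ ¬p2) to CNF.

(p2 ∨ p1) ∧ (p3 ∨ ¬p2) ∧ (p3 ∨ p1)

(p2 ∧ p3) ∨ (¬p2 ∧ p1) ∨ (p1 ∧ ¬p2)
⇔ (p2 ∨ ¬p2 ∨ p1) ∧ (p2 ∨ ¬p2 ∨ ¬p2) ∧ (p2 ∨ p1 ∨ p1) ∧ (p2 ∨ p1 ∨ ¬p2) ∧ (p3 ∨ ¬p2 ∨ p1) ∧ (p3 ∨ ¬p2 ∨ ¬p2) ∧ (p3 ∨ p1 ∨ p1) ∧ (p3 ∨ p1 ∨ ¬p2)   — distribute ∨ over ∧
⇔ (p2 ∨ p1) ∧ (p3 ∨ ¬p2) ∧ (p3 ∨ p1)   — simplify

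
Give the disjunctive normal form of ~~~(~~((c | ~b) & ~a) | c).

~~~(~~((c | ~b) & ~a) | c)
≡ ~(~~((c | ~b) & ~a) | c)   (double negation)
≡ ~~~((c | ~b) & ~a) & ~c   (De Morgan)
≡ ~((c | ~b) & ~a) & ~c   (double negation)
≡ (~(c | ~b) | ~~a) & ~c   (De Morgan)
≡ ((~c & ~~b) | ~~a) & ~c   (De Morgan)
≡ ((~c & b) | ~~a) & ~c   (double negation)
≡ ((~c & b) | a) & ~c   (double negation)
≡ (~c & b & ~c) | (a & ~c)   (distribute & over |)
≡ (~c & b) | (a & ~c)   (simplify)

(~c & b) | (a & ~c)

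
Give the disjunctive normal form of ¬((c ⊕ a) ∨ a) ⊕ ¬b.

(¬c ∧ ¬a ∧ b) ∨ (c ∧ ¬a ∧ ¬b) ∨ (a ∧ ¬b)

¬((c ⊕ a) ∨ a) ⊕ ¬b
= (¬((c ⊕ a) ∨ a) ∧ ¬¬b) ∨ (¬¬((c ⊕ a) ∨ a) ∧ ¬b)   [expand ⊕]
= (¬((c ∧ ¬a) ∨ (¬c ∧ a) ∨ a) ∧ ¬¬b) ∨ (¬¬((c ⊕ a) ∨ a) ∧ ¬b)   [expand ⊕]
= (¬((c ∧ ¬a) ∨ (¬c ∧ a) ∨ a) ∧ ¬¬b) ∨ (¬¬((c ∧ ¬a) ∨ (¬c ∧ a) ∨ a) ∧ ¬b)   [expand ⊕]
= (¬(c ∧ ¬a) ∧ ¬(¬c ∧ a) ∧ ¬a ∧ ¬¬b) ∨ (¬¬((c ∧ ¬a) ∨ (¬c ∧ a) ∨ a) ∧ ¬b)   [De Morgan]
= ((¬c ∨ ¬¬a) ∧ ¬(¬c ∧ a) ∧ ¬a ∧ ¬¬b) ∨ (¬¬((c ∧ ¬a) ∨ (¬c ∧ a) ∨ a) ∧ ¬b)   [De Morgan]
= ((¬c ∨ a) ∧ ¬(¬c ∧ a) ∧ ¬a ∧ ¬¬b) ∨ (¬¬((c ∧ ¬a) ∨ (¬c ∧ a) ∨ a) ∧ ¬b)   [double negation]
= ((¬c ∨ a) ∧ (¬¬c ∨ ¬a) ∧ ¬a ∧ ¬¬b) ∨ (¬¬((c ∧ ¬a) ∨ (¬c ∧ a) ∨ a) ∧ ¬b)   [De Morgan]
= ((¬c ∨ a) ∧ (c ∨ ¬a) ∧ ¬a ∧ ¬¬b) ∨ (¬¬((c ∧ ¬a) ∨ (¬c ∧ a) ∨ a) ∧ ¬b)   [double negation]
= ((¬c ∨ a) ∧ (c ∨ ¬a) ∧ ¬a ∧ b) ∨ (¬¬((c ∧ ¬a) ∨ (¬c ∧ a) ∨ a) ∧ ¬b)   [double negation]
= ((¬c ∨ a) ∧ (c ∨ ¬a) ∧ ¬a ∧ b) ∨ (((c ∧ ¬a) ∨ (¬c ∧ a) ∨ a) ∧ ¬b)   [double negation]
= (¬c ∧ c ∧ ¬a ∧ b) ∨ (¬c ∧ ¬a ∧ ¬a ∧ b) ∨ (a ∧ c ∧ ¬a ∧ b) ∨ (a ∧ ¬a ∧ ¬a ∧ b) ∨ (c ∧ ¬a ∧ ¬b) ∨ (¬c ∧ a ∧ ¬b) ∨ (a ∧ ¬b)   [distribute ∧ over ∨]
= (¬c ∧ ¬a ∧ b) ∨ (c ∧ ¬a ∧ ¬b) ∨ (a ∧ ¬b)   [simplify]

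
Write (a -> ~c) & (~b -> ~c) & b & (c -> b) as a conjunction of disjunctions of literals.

(a -> ~c) & (~b -> ~c) & b & (c -> b)
⇔ (~a | ~c) & (~b -> ~c) & b & (c -> b)   — eliminate ->
⇔ (~a | ~c) & (~~b | ~c) & b & (c -> b)   — eliminate ->
⇔ (~a | ~c) & (~~b | ~c) & b & (~c | b)   — eliminate ->
⇔ (~a | ~c) & (b | ~c) & b & (~c | b)   — double negation
⇔ (~a | ~c) & b   — simplify

(~a | ~c) & b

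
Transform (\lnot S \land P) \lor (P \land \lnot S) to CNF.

\lnot S \land P

(\lnot S \land P) \lor (P \land \lnot S)
= (\lnot S \lor P) \land (\lnot S \lor \lnot S) \land (P \lor P) \land (P \lor \lnot S)   (distribute \lor over \land)
= \lnot S \land P   (simplify)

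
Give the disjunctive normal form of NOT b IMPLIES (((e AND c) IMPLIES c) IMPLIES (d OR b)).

b OR d

NOT b IMPLIES (((e AND c) IMPLIES c) IMPLIES (d OR b))
≡ NOT NOT b OR (((e AND c) IMPLIES c) IMPLIES (d OR b))   (eliminate IMPLIES)
≡ NOT NOT b OR NOT ((e AND c) IMPLIES c) OR d OR b   (eliminate IMPLIES)
≡ NOT NOT b OR NOT (NOT (e AND c) OR c) OR d OR b   (eliminate IMPLIES)
≡ b OR NOT (NOT (e AND c) OR c) OR d OR b   (double negation)
≡ b OR (NOT NOT (e AND c) AND NOT c) OR d OR b   (De Morgan)
≡ b OR (e AND c AND NOT c) OR d OR b   (double negation)
≡ b OR d   (simplify)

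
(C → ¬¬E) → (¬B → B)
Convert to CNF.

(C → ¬¬E) → (¬B → B)
= ¬(C → ¬¬E) ∨ (¬B → B)   (eliminate →)
= ¬(¬C ∨ ¬¬E) ∨ (¬B → B)   (eliminate →)
= ¬(¬C ∨ ¬¬E) ∨ ¬¬B ∨ B   (eliminate →)
= (¬¬C ∧ ¬¬¬E) ∨ ¬¬B ∨ B   (De Morgan)
= (C ∧ ¬¬¬E) ∨ ¬¬B ∨ B   (double negation)
= (C ∧ ¬E) ∨ ¬¬B ∨ B   (double negation)
= (C ∧ ¬E) ∨ B ∨ B   (double negation)
= (C ∨ B ∨ B) ∧ (¬E ∨ B ∨ B)   (distribute ∨ over ∧)
= (C ∨ B) ∧ (¬E ∨ B)   (simplify)

(C ∨ B) ∧ (¬E ∨ B)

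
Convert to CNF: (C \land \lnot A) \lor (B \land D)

(C \lor B) \land (C \lor D) \land (\lnot A \lor B) \land (\lnot A \lor D)

(C \land \lnot A) \lor (B \land D)
⇔ (C \lor B) \land (C \lor D) \land (\lnot A \lor B) \land (\lnot A \lor D)   [distribute \lor over \land]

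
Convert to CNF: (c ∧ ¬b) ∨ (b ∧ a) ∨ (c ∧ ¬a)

(c ∨ b) ∧ (c ∨ a)

(c ∧ ¬b) ∨ (b ∧ a) ∨ (c ∧ ¬a)
≡ (c ∨ b ∨ c) ∧ (c ∨ b ∨ ¬a) ∧ (c ∨ a ∨ c) ∧ (c ∨ a ∨ ¬a) ∧ (¬b ∨ b ∨ c) ∧ (¬b ∨ b ∨ ¬a) ∧ (¬b ∨ a ∨ c) ∧ (¬b ∨ a ∨ ¬a)   [distribute ∨ over ∧]
≡ (c ∨ b) ∧ (c ∨ a)   [simplify]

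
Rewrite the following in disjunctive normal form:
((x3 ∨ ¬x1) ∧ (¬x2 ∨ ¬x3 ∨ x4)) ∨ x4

(x3 ∧ ¬x2) ∨ (¬x1 ∧ ¬x2) ∨ (¬x1 ∧ ¬x3) ∨ x4

((x3 ∨ ¬x1) ∧ (¬x2 ∨ ¬x3 ∨ x4)) ∨ x4
≡ (x3 ∧ ¬x2) ∨ (x3 ∧ ¬x3) ∨ (x3 ∧ x4) ∨ (¬x1 ∧ ¬x2) ∨ (¬x1 ∧ ¬x3) ∨ (¬x1 ∧ x4) ∨ x4   — distribute ∧ over ∨
≡ (x3 ∧ ¬x2) ∨ (¬x1 ∧ ¬x2) ∨ (¬x1 ∧ ¬x3) ∨ x4   — simplify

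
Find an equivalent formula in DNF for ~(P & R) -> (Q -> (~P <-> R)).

~(P & R) -> (Q -> (~P <-> R))
⇔ ~~(P & R) | (Q -> (~P <-> R))   — eliminate ->
⇔ ~~(P & R) | ~Q | (~P <-> R)   — eliminate ->
⇔ ~~(P & R) | ~Q | ((~P -> R) & (R -> ~P))   — eliminate <->
⇔ ~~(P & R) | ~Q | ((~~P | R) & (R -> ~P))   — eliminate ->
⇔ ~~(P & R) | ~Q | ((~~P | R) & (~R | ~P))   — eliminate ->
⇔ (P & R) | ~Q | ((~~P | R) & (~R | ~P))   — double negation
⇔ (P & R) | ~Q | ((P | R) & (~R | ~P))   — double negation
⇔ (P & R) | ~Q | (P & ~R) | (P & ~P) | (R & ~R) | (R & ~P)   — distribute & over |
⇔ (P & R) | ~Q | (P & ~R) | (R & ~P)   — simplify

(P & R) | ~Q | (P & ~R) | (R & ~P)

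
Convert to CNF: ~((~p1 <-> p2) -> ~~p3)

(p1 | p2) & (~p2 | ~p1) & ~p3

~((~p1 <-> p2) -> ~~p3)
≡ ~(~(~p1 <-> p2) | ~~p3)   [eliminate ->]
≡ ~(~((~p1 -> p2) & (p2 -> ~p1)) | ~~p3)   [eliminate <->]
≡ ~(~((~~p1 | p2) & (p2 -> ~p1)) | ~~p3)   [eliminate ->]
≡ ~(~((~~p1 | p2) & (~p2 | ~p1)) | ~~p3)   [eliminate ->]
≡ ~~((~~p1 | p2) & (~p2 | ~p1)) & ~~~p3   [De Morgan]
≡ (~~p1 | p2) & (~p2 | ~p1) & ~~~p3   [double negation]
≡ (p1 | p2) & (~p2 | ~p1) & ~~~p3   [double negation]
≡ (p1 | p2) & (~p2 | ~p1) & ~p3   [double negation]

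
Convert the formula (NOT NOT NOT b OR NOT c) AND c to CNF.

(NOT NOT NOT b OR NOT c) AND c
≡ (NOT b OR NOT c) AND c   [double negation]

(NOT b OR NOT c) AND c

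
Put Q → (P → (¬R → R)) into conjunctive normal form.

¬Q ∨ ¬P ∨ R

Q → (P → (¬R → R))
≡ ¬Q ∨ (P → (¬R → R))   — eliminate →
≡ ¬Q ∨ ¬P ∨ (¬R → R)   — eliminate →
≡ ¬Q ∨ ¬P ∨ ¬¬R ∨ R   — eliminate →
≡ ¬Q ∨ ¬P ∨ R ∨ R   — double negation
≡ ¬Q ∨ ¬P ∨ R   — simplify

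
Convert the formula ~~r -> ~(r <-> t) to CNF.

~r | ~t

~~r -> ~(r <-> t)
⇔ ~~~r | ~(r <-> t)   [eliminate ->]
⇔ ~~~r | ~((r -> t) & (t -> r))   [eliminate <->]
⇔ ~~~r | ~((~r | t) & (t -> r))   [eliminate ->]
⇔ ~~~r | ~((~r | t) & (~t | r))   [eliminate ->]
⇔ ~r | ~((~r | t) & (~t | r))   [double negation]
⇔ ~r | ~(~r | t) | ~(~t | r)   [De Morgan]
⇔ ~r | (~~r & ~t) | ~(~t | r)   [De Morgan]
⇔ ~r | (r & ~t) | ~(~t | r)   [double negation]
⇔ ~r | (r & ~t) | (~~t & ~r)   [De Morgan]
⇔ ~r | (r & ~t) | (t & ~r)   [double negation]
⇔ (~r | r | t) & (~r | r | ~r) & (~r | ~t | t) & (~r | ~t | ~r)   [distribute | over &]
⇔ ~r | ~t   [simplify]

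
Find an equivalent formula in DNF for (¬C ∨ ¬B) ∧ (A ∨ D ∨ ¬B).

(¬C ∨ ¬B) ∧ (A ∨ D ∨ ¬B)
≡ (¬C ∧ A) ∨ (¬C ∧ D) ∨ (¬C ∧ ¬B) ∨ (¬B ∧ A) ∨ (¬B ∧ D) ∨ (¬B ∧ ¬B)   [distribute ∧ over ∨]
≡ (¬C ∧ A) ∨ (¬C ∧ D) ∨ ¬B   [simplify]

(¬C ∧ A) ∨ (¬C ∧ D) ∨ ¬B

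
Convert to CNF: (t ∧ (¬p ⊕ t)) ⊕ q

(t ∨ q) ∧ (p ∨ ¬t ∨ q) ∧ (¬t ∨ ¬p ∨ ¬q)

(t ∧ (¬p ⊕ t)) ⊕ q
≡ ((t ∧ (¬p ⊕ t)) ∨ q) ∧ ¬(t ∧ (¬p ⊕ t) ∧ q)
≡ ((t ∧ (¬p ∨ t) ∧ ¬(¬p ∧ t)) ∨ q) ∧ ¬(t ∧ (¬p ⊕ t) ∧ q)
≡ ((t ∧ (¬p ∨ t) ∧ ¬(¬p ∧ t)) ∨ q) ∧ ¬(t ∧ (¬p ∨ t) ∧ ¬(¬p ∧ t) ∧ q)
≡ ((t ∧ (¬p ∨ t) ∧ (¬¬p ∨ ¬t)) ∨ q) ∧ ¬(t ∧ (¬p ∨ t) ∧ ¬(¬p ∧ t) ∧ q)
≡ ((t ∧ (¬p ∨ t) ∧ (p ∨ ¬t)) ∨ q) ∧ ¬(t ∧ (¬p ∨ t) ∧ ¬(¬p ∧ t) ∧ q)
≡ ((t ∧ (¬p ∨ t) ∧ (p ∨ ¬t)) ∨ q) ∧ (¬t ∨ ¬(¬p ∨ t) ∨ ¬¬(¬p ∧ t) ∨ ¬q)
≡ ((t ∧ (¬p ∨ t) ∧ (p ∨ ¬t)) ∨ q) ∧ (¬t ∨ (¬¬p ∧ ¬t) ∨ ¬¬(¬p ∧ t) ∨ ¬q)
≡ ((t ∧ (¬p ∨ t) ∧ (p ∨ ¬t)) ∨ q) ∧ (¬t ∨ (p ∧ ¬t) ∨ ¬¬(¬p ∧ t) ∨ ¬q)
≡ ((t ∧ (¬p ∨ t) ∧ (p ∨ ¬t)) ∨ q) ∧ (¬t ∨ (p ∧ ¬t) ∨ (¬p ∧ t) ∨ ¬q)
≡ (t ∨ q) ∧ (¬p ∨ t ∨ q) ∧ (p ∨ ¬t ∨ q) ∧ (¬t ∨ p ∨ ¬p ∨ ¬q) ∧ (¬t ∨ p ∨ t ∨ ¬q) ∧ (¬t ∨ ¬t ∨ ¬p ∨ ¬q) ∧ (¬t ∨ ¬t ∨ t ∨ ¬q)
≡ (t ∨ q) ∧ (p ∨ ¬t ∨ q) ∧ (¬t ∨ ¬p ∨ ¬q)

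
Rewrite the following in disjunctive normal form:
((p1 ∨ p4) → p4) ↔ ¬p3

(p1 ∧ ¬p4 ∧ p3) ∨ (¬p3 ∧ ¬p1 ∧ ¬p4) ∨ (¬p3 ∧ p4)

((p1 ∨ p4) → p4) ↔ ¬p3
= (((p1 ∨ p4) → p4) → ¬p3) ∧ (¬p3 → ((p1 ∨ p4) → p4))   (eliminate ↔)
= (¬((p1 ∨ p4) → p4) ∨ ¬p3) ∧ (¬p3 → ((p1 ∨ p4) → p4))   (eliminate →)
= (¬(¬(p1 ∨ p4) ∨ p4) ∨ ¬p3) ∧ (¬p3 → ((p1 ∨ p4) → p4))   (eliminate →)
= (¬(¬(p1 ∨ p4) ∨ p4) ∨ ¬p3) ∧ (¬¬p3 ∨ ((p1 ∨ p4) → p4))   (eliminate →)
= (¬(¬(p1 ∨ p4) ∨ p4) ∨ ¬p3) ∧ (¬¬p3 ∨ ¬(p1 ∨ p4) ∨ p4)   (eliminate →)
= ((¬¬(p1 ∨ p4) ∧ ¬p4) ∨ ¬p3) ∧ (¬¬p3 ∨ ¬(p1 ∨ p4) ∨ p4)   (De Morgan)
= (((p1 ∨ p4) ∧ ¬p4) ∨ ¬p3) ∧ (¬¬p3 ∨ ¬(p1 ∨ p4) ∨ p4)   (double negation)
= (((p1 ∨ p4) ∧ ¬p4) ∨ ¬p3) ∧ (p3 ∨ ¬(p1 ∨ p4) ∨ p4)   (double negation)
= (((p1 ∨ p4) ∧ ¬p4) ∨ ¬p3) ∧ (p3 ∨ (¬p1 ∧ ¬p4) ∨ p4)   (De Morgan)
= (p1 ∧ ¬p4 ∧ p3) ∨ (p1 ∧ ¬p4 ∧ ¬p1 ∧ ¬p4) ∨ (p1 ∧ ¬p4 ∧ p4) ∨ (p4 ∧ ¬p4 ∧ p3) ∨ (p4 ∧ ¬p4 ∧ ¬p1 ∧ ¬p4) ∨ (p4 ∧ ¬p4 ∧ p4) ∨ (¬p3 ∧ p3) ∨ (¬p3 ∧ ¬p1 ∧ ¬p4) ∨ (¬p3 ∧ p4)   (distribute ∧ over ∨)
= (p1 ∧ ¬p4 ∧ p3) ∨ (¬p3 ∧ ¬p1 ∧ ¬p4) ∨ (¬p3 ∧ p4)   (simplify)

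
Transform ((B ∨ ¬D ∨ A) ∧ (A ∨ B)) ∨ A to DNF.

B ∨ A

((B ∨ ¬D ∨ A) ∧ (A ∨ B)) ∨ A
≡ (B ∧ A) ∨ (B ∧ B) ∨ (¬D ∧ A) ∨ (¬D ∧ B) ∨ (A ∧ A) ∨ (A ∧ B) ∨ A   — distribute ∧ over ∨
≡ B ∨ A   — simplify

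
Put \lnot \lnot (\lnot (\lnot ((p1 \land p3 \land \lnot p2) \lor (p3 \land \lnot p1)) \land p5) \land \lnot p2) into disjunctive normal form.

(p1 \land p3 \land \lnot p2) \lor (p3 \land \lnot p1 \land \lnot p2) \lor (\lnot p5 \land \lnot p2)

\lnot \lnot (\lnot (\lnot ((p1 \land p3 \land \lnot p2) \lor (p3 \land \lnot p1)) \land p5) \land \lnot p2)
≡ \lnot (\lnot ((p1 \land p3 \land \lnot p2) \lor (p3 \land \lnot p1)) \land p5) \land \lnot p2   — double negation
≡ (\lnot \lnot ((p1 \land p3 \land \lnot p2) \lor (p3 \land \lnot p1)) \lor \lnot p5) \land \lnot p2   — De Morgan
≡ ((p1 \land p3 \land \lnot p2) \lor (p3 \land \lnot p1) \lor \lnot p5) \land \lnot p2   — double negation
≡ (p1 \land p3 \land \lnot p2 \land \lnot p2) \lor (p3 \land \lnot p1 \land \lnot p2) \lor (\lnot p5 \land \lnot p2)   — distribute \land over \lor
≡ (p1 \land p3 \land \lnot p2) \lor (p3 \land \lnot p1 \land \lnot p2) \lor (\lnot p5 \land \lnot p2)   — simplify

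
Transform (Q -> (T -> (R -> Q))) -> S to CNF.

(Q | S) & (T | S) & (R | S) & (~Q | S)

(Q -> (T -> (R -> Q))) -> S
= ~(Q -> (T -> (R -> Q))) | S   [eliminate ->]
= ~(~Q | (T -> (R -> Q))) | S   [eliminate ->]
= ~(~Q | ~T | (R -> Q)) | S   [eliminate ->]
= ~(~Q | ~T | ~R | Q) | S   [eliminate ->]
= (~~Q & ~~T & ~~R & ~Q) | S   [De Morgan]
= (Q & ~~T & ~~R & ~Q) | S   [double negation]
= (Q & T & ~~R & ~Q) | S   [double negation]
= (Q & T & R & ~Q) | S   [double negation]
= (Q | S) & (T | S) & (R | S) & (~Q | S)   [distribute | over &]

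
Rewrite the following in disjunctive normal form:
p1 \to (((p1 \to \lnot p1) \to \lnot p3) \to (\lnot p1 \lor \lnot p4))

\lnot p1 \lor \lnot p4

p1 \to (((p1 \to \lnot p1) \to \lnot p3) \to (\lnot p1 \lor \lnot p4))
≡ \lnot p1 \lor (((p1 \to \lnot p1) \to \lnot p3) \to (\lnot p1 \lor \lnot p4))   [eliminate \to]
≡ \lnot p1 \lor \lnot ((p1 \to \lnot p1) \to \lnot p3) \lor \lnot p1 \lor \lnot p4   [eliminate \to]
≡ \lnot p1 \lor \lnot (\lnot (p1 \to \lnot p1) \lor \lnot p3) \lor \lnot p1 \lor \lnot p4   [eliminate \to]
≡ \lnot p1 \lor \lnot (\lnot (\lnot p1 \lor \lnot p1) \lor \lnot p3) \lor \lnot p1 \lor \lnot p4   [eliminate \to]
≡ \lnot p1 \lor (\lnot \lnot (\lnot p1 \lor \lnot p1) \land \lnot \lnot p3) \lor \lnot p1 \lor \lnot p4   [De Morgan]
≡ \lnot p1 \lor ((\lnot p1 \lor \lnot p1) \land \lnot \lnot p3) \lor \lnot p1 \lor \lnot p4   [double negation]
≡ \lnot p1 \lor ((\lnot p1 \lor \lnot p1) \land p3) \lor \lnot p1 \lor \lnot p4   [double negation]
≡ \lnot p1 \lor (\lnot p1 \land p3) \lor (\lnot p1 \land p3) \lor \lnot p1 \lor \lnot p4   [distribute \land over \lor]
≡ \lnot p1 \lor \lnot p4   [simplify]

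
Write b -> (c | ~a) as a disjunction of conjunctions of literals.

~b | c | ~a

b -> (c | ~a)
= ~b | c | ~a   (eliminate ->)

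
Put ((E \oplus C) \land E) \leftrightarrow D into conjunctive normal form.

((E \oplus C) \land E) \leftrightarrow D
= (((E \oplus C) \land E) \to D) \land (D \to ((E \oplus C) \land E))   [eliminate \leftrightarrow]
= (\lnot ((E \oplus C) \land E) \lor D) \land (D \to ((E \oplus C) \land E))   [eliminate \to]
= (\lnot ((E \lor C) \land \lnot (E \land C) \land E) \lor D) \land (D \to ((E \oplus C) \land E))   [expand \oplus]
= (\lnot ((E \lor C) \land \lnot (E \land C) \land E) \lor D) \land (\lnot D \lor ((E \oplus C) \land E))   [eliminate \to]
= (\lnot ((E \lor C) \land \lnot (E \land C) \land E) \lor D) \land (\lnot D \lor ((E \lor C) \land \lnot (E \land C) \land E))   [expand \oplus]
= (\lnot (E \lor C) \lor \lnot \lnot (E \land C) \lor \lnot E \lor D) \land (\lnot D \lor ((E \lor C) \land \lnot (E \land C) \land E))   [De Morgan]
= ((\lnot E \land \lnot C) \lor \lnot \lnot (E \land C) \lor \lnot E \lor D) \land (\lnot D \lor ((E \lor C) \land \lnot (E \land C) \land E))   [De Morgan]
= ((\lnot E \land \lnot C) \lor (E \land C) \lor \lnot E \lor D) \land (\lnot D \lor ((E \lor C) \land \lnot (E \land C) \land E))   [double negation]
= ((\lnot E \land \lnot C) \lor (E \land C) \lor \lnot E \lor D) \land (\lnot D \lor ((E \lor C) \land (\lnot E \lor \lnot C) \land E))   [De Morgan]
= (\lnot E \lor E \lor \lnot E \lor D) \land (\lnot E \lor C \lor \lnot E \lor D) \land (\lnot C \lor E \lor \lnot E \lor D) \land (\lnot C \lor C \lor \lnot E \lor D) \land (\lnot D \lor E \lor C) \land (\lnot D \lor \lnot E \lor \lnot C) \land (\lnot D \lor E)   [distribute \lor over \land]
= (\lnot E \lor C \lor D) \land (\lnot D \lor \lnot E \lor \lnot C) \land (\lnot D \lor E)   [simplify]

(\lnot E \lor C \lor D) \land (\lnot D \lor \lnot E \lor \lnot C) \land (\lnot D \lor E)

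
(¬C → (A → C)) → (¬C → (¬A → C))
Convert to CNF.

A ∨ C

(¬C → (A → C)) → (¬C → (¬A → C))
≡ ¬(¬C → (A → C)) ∨ (¬C → (¬A → C))   — eliminate →
≡ ¬(¬¬C ∨ (A → C)) ∨ (¬C → (¬A → C))   — eliminate →
≡ ¬(¬¬C ∨ ¬A ∨ C) ∨ (¬C → (¬A → C))   — eliminate →
≡ ¬(¬¬C ∨ ¬A ∨ C) ∨ ¬¬C ∨ (¬A → C)   — eliminate →
≡ ¬(¬¬C ∨ ¬A ∨ C) ∨ ¬¬C ∨ ¬¬A ∨ C   — eliminate →
≡ (¬¬¬C ∧ ¬¬A ∧ ¬C) ∨ ¬¬C ∨ ¬¬A ∨ C   — De Morgan
≡ (¬C ∧ ¬¬A ∧ ¬C) ∨ ¬¬C ∨ ¬¬A ∨ C   — double negation
≡ (¬C ∧ A ∧ ¬C) ∨ ¬¬C ∨ ¬¬A ∨ C   — double negation
≡ (¬C ∧ A ∧ ¬C) ∨ C ∨ ¬¬A ∨ C   — double negation
≡ (¬C ∧ A ∧ ¬C) ∨ C ∨ A ∨ C   — double negation
≡ (¬C ∨ C ∨ A ∨ C) ∧ (A ∨ C ∨ A ∨ C) ∧ (¬C ∨ C ∨ A ∨ C)   — distribute ∨ over ∧
≡ A ∨ C   — simplify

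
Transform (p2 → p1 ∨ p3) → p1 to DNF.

(p2 → p1 ∨ p3) → p1
= ¬(p2 → p1 ∨ p3) ∨ p1   — eliminate →
= ¬(¬p2 ∨ p1 ∨ p3) ∨ p1   — eliminate →
= ¬¬p2 ∧ ¬p1 ∧ ¬p3 ∨ p1   — De Morgan
= p2 ∧ ¬p1 ∧ ¬p3 ∨ p1   — double negation

p2 ∧ ¬p1 ∧ ¬p3 ∨ p1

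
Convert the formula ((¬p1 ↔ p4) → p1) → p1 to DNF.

(p4 ∧ ¬p1) ∨ p1

((¬p1 ↔ p4) → p1) → p1
≡ ¬((¬p1 ↔ p4) → p1) ∨ p1   — eliminate →
≡ ¬(¬(¬p1 ↔ p4) ∨ p1) ∨ p1   — eliminate →
≡ ¬(¬((¬p1 → p4) ∧ (p4 → ¬p1)) ∨ p1) ∨ p1   — eliminate ↔
≡ ¬(¬((¬¬p1 ∨ p4) ∧ (p4 → ¬p1)) ∨ p1) ∨ p1   — eliminate →
≡ ¬(¬((¬¬p1 ∨ p4) ∧ (¬p4 ∨ ¬p1)) ∨ p1) ∨ p1   — eliminate →
≡ (¬¬((¬¬p1 ∨ p4) ∧ (¬p4 ∨ ¬p1)) ∧ ¬p1) ∨ p1   — De Morgan
≡ ((¬¬p1 ∨ p4) ∧ (¬p4 ∨ ¬p1) ∧ ¬p1) ∨ p1   — double negation
≡ ((p1 ∨ p4) ∧ (¬p4 ∨ ¬p1) ∧ ¬p1) ∨ p1   — double negation
≡ (p1 ∧ ¬p4 ∧ ¬p1) ∨ (p1 ∧ ¬p1 ∧ ¬p1) ∨ (p4 ∧ ¬p4 ∧ ¬p1) ∨ (p4 ∧ ¬p1 ∧ ¬p1) ∨ p1   — distribute ∧ over ∨
≡ (p4 ∧ ¬p1) ∨ p1   — simplify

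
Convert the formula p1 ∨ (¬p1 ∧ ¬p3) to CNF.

p1 ∨ ¬p3

p1 ∨ (¬p1 ∧ ¬p3)
≡ (p1 ∨ ¬p1) ∧ (p1 ∨ ¬p3)
≡ p1 ∨ ¬p3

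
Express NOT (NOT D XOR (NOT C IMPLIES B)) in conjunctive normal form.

NOT (NOT D XOR (NOT C IMPLIES B))
≡ NOT ((NOT D OR (NOT C IMPLIES B)) AND NOT (NOT D AND (NOT C IMPLIES B)))   [expand XOR]
≡ NOT ((NOT D OR NOT NOT C OR B) AND NOT (NOT D AND (NOT C IMPLIES B)))   [eliminate IMPLIES]
≡ NOT ((NOT D OR NOT NOT C OR B) AND NOT (NOT D AND (NOT NOT C OR B)))   [eliminate IMPLIES]
≡ NOT (NOT D OR NOT NOT C OR B) OR NOT NOT (NOT D AND (NOT NOT C OR B))   [De Morgan]
≡ (NOT NOT D AND NOT NOT NOT C AND NOT B) OR NOT NOT (NOT D AND (NOT NOT C OR B))   [De Morgan]
≡ (D AND NOT NOT NOT C AND NOT B) OR NOT NOT (NOT D AND (NOT NOT C OR B))   [double negation]
≡ (D AND NOT C AND NOT B) OR NOT NOT (NOT D AND (NOT NOT C OR B))   [double negation]
≡ (D AND NOT C AND NOT B) OR (NOT D AND (NOT NOT C OR B))   [double negation]
≡ (D AND NOT C AND NOT B) OR (NOT D AND (C OR B))   [double negation]
≡ (D OR NOT D) AND (D OR C OR B) AND (NOT C OR NOT D) AND (NOT C OR C OR B) AND (NOT B OR NOT D) AND (NOT B OR C OR B)   [distribute OR over AND]
≡ (D OR C OR B) AND (NOT C OR NOT D) AND (NOT B OR NOT D)   [simplify]

(D OR C OR B) AND (NOT C OR NOT D) AND (NOT B OR NOT D)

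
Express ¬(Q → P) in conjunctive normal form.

Q ∧ ¬P

¬(Q → P)
= ¬(¬Q ∨ P)
= ¬¬Q ∧ ¬P
= Q ∧ ¬P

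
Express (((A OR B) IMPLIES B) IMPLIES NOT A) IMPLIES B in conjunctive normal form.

(NOT A OR B) AND (A OR B)

(((A OR B) IMPLIES B) IMPLIES NOT A) IMPLIES B
⇔ NOT (((A OR B) IMPLIES B) IMPLIES NOT A) OR B   [eliminate IMPLIES]
⇔ NOT (NOT ((A OR B) IMPLIES B) OR NOT A) OR B   [eliminate IMPLIES]
⇔ NOT (NOT (NOT (A OR B) OR B) OR NOT A) OR B   [eliminate IMPLIES]
⇔ (NOT NOT (NOT (A OR B) OR B) AND NOT NOT A) OR B   [De Morgan]
⇔ ((NOT (A OR B) OR B) AND NOT NOT A) OR B   [double negation]
⇔ (((NOT A AND NOT B) OR B) AND NOT NOT A) OR B   [De Morgan]
⇔ (((NOT A AND NOT B) OR B) AND A) OR B   [double negation]
⇔ (NOT A OR B OR B) AND (NOT B OR B OR B) AND (A OR B)   [distribute OR over AND]
⇔ (NOT A OR B) AND (A OR B)   [simplify]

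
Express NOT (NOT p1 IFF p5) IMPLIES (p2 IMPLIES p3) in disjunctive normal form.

NOT (NOT p1 IFF p5) IMPLIES (p2 IMPLIES p3)
= NOT NOT (NOT p1 IFF p5) OR (p2 IMPLIES p3)   [eliminate IMPLIES]
= NOT NOT ((NOT p1 IMPLIES p5) AND (p5 IMPLIES NOT p1)) OR (p2 IMPLIES p3)   [eliminate IFF]
= NOT NOT ((NOT NOT p1 OR p5) AND (p5 IMPLIES NOT p1)) OR (p2 IMPLIES p3)   [eliminate IMPLIES]
= NOT NOT ((NOT NOT p1 OR p5) AND (NOT p5 OR NOT p1)) OR (p2 IMPLIES p3)   [eliminate IMPLIES]
= NOT NOT ((NOT NOT p1 OR p5) AND (NOT p5 OR NOT p1)) OR NOT p2 OR p3   [eliminate IMPLIES]
= ((NOT NOT p1 OR p5) AND (NOT p5 OR NOT p1)) OR NOT p2 OR p3   [double negation]
= ((p1 OR p5) AND (NOT p5 OR NOT p1)) OR NOT p2 OR p3   [double negation]
= (p1 AND NOT p5) OR (p1 AND NOT p1) OR (p5 AND NOT p5) OR (p5 AND NOT p1) OR NOT p2 OR p3   [distribute AND over OR]
= (p1 AND NOT p5) OR (p5 AND NOT p1) OR NOT p2 OR p3   [simplify]

(p1 AND NOT p5) OR (p5 AND NOT p1) OR NOT p2 OR p3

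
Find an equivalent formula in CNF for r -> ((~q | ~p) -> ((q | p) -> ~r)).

(~r | q | ~p) & (~r | p | ~q)

r -> ((~q | ~p) -> ((q | p) -> ~r))
≡ ~r | ((~q | ~p) -> ((q | p) -> ~r))
≡ ~r | ~(~q | ~p) | ((q | p) -> ~r)
≡ ~r | ~(~q | ~p) | ~(q | p) | ~r
≡ ~r | (~~q & ~~p) | ~(q | p) | ~r
≡ ~r | (q & ~~p) | ~(q | p) | ~r
≡ ~r | (q & p) | ~(q | p) | ~r
≡ ~r | (q & p) | (~q & ~p) | ~r
≡ (~r | q | ~q | ~r) & (~r | q | ~p | ~r) & (~r | p | ~q | ~r) & (~r | p | ~p | ~r)
≡ (~r | q | ~p) & (~r | p | ~q)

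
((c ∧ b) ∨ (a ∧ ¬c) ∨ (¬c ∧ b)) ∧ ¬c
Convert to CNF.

(b ∨ a) ∧ ¬c

((c ∧ b) ∨ (a ∧ ¬c) ∨ (¬c ∧ b)) ∧ ¬c
⇔ (c ∨ a ∨ ¬c) ∧ (c ∨ a ∨ b) ∧ (c ∨ ¬c ∨ ¬c) ∧ (c ∨ ¬c ∨ b) ∧ (b ∨ a ∨ ¬c) ∧ (b ∨ a ∨ b) ∧ (b ∨ ¬c ∨ ¬c) ∧ (b ∨ ¬c ∨ b) ∧ ¬c   — distribute ∨ over ∧
⇔ (b ∨ a) ∧ ¬c   — simplify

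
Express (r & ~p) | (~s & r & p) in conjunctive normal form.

(r & ~p) | (~s & r & p)
⇔ (r | ~s) & (r | r) & (r | p) & (~p | ~s) & (~p | r) & (~p | p)   — distribute | over &
⇔ r & (~p | ~s)   — simplify

r & (~p | ~s)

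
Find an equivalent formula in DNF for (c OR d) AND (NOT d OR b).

(c AND NOT d) OR (c AND b) OR (d AND b)

(c OR d) AND (NOT d OR b)
≡ (c AND NOT d) OR (c AND b) OR (d AND NOT d) OR (d AND b)   (distribute AND over OR)
≡ (c AND NOT d) OR (c AND b) OR (d AND b)   (simplify)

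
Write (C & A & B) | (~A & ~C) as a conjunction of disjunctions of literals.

(C | ~A) & (A | ~C) & (B | ~A) & (B | ~C)

(C & A & B) | (~A & ~C)
≡ (C | ~A) & (C | ~C) & (A | ~A) & (A | ~C) & (B | ~A) & (B | ~C)
≡ (C | ~A) & (A | ~C) & (B | ~A) & (B | ~C)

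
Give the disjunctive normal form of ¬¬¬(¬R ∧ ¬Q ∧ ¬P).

R ∨ Q ∨ P

¬¬¬(¬R ∧ ¬Q ∧ ¬P)
≡ ¬(¬R ∧ ¬Q ∧ ¬P)   [double negation]
≡ ¬¬R ∨ ¬¬Q ∨ ¬¬P   [De Morgan]
≡ R ∨ ¬¬Q ∨ ¬¬P   [double negation]
≡ R ∨ Q ∨ ¬¬P   [double negation]
≡ R ∨ Q ∨ P   [double negation]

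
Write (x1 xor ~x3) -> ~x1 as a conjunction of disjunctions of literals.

(x1 xor ~x3) -> ~x1
= ~(x1 xor ~x3) | ~x1   (eliminate ->)
= ~((x1 | ~x3) & ~(x1 & ~x3)) | ~x1   (expand xor)
= ~(x1 | ~x3) | ~~(x1 & ~x3) | ~x1   (De Morgan)
= (~x1 & ~~x3) | ~~(x1 & ~x3) | ~x1   (De Morgan)
= (~x1 & x3) | ~~(x1 & ~x3) | ~x1   (double negation)
= (~x1 & x3) | (x1 & ~x3) | ~x1   (double negation)
= (~x1 | x1 | ~x1) & (~x1 | ~x3 | ~x1) & (x3 | x1 | ~x1) & (x3 | ~x3 | ~x1)   (distribute | over &)
= ~x1 | ~x3   (simplify)

~x1 | ~x3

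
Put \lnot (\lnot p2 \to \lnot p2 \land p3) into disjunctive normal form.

\lnot p2 \land \lnot p3

\lnot (\lnot p2 \to \lnot p2 \land p3)
≡ \lnot (\lnot \lnot p2 \lor \lnot p2 \land p3)   [eliminate \to]
≡ \lnot \lnot \lnot p2 \land \lnot (\lnot p2 \land p3)   [De Morgan]
≡ \lnot p2 \land \lnot (\lnot p2 \land p3)   [double negation]
≡ \lnot p2 \land (\lnot \lnot p2 \lor \lnot p3)   [De Morgan]
≡ \lnot p2 \land (p2 \lor \lnot p3)   [double negation]
≡ \lnot p2 \land p2 \lor \lnot p2 \land \lnot p3   [distribute \land over \lor]
≡ \lnot p2 \land \lnot p3   [simplify]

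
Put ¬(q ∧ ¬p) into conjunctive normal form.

¬q ∨ p

¬(q ∧ ¬p)
≡ ¬q ∨ ¬¬p   [De Morgan]
≡ ¬q ∨ p   [double negation]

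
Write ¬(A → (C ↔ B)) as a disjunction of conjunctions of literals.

¬(A → (C ↔ B))
≡ ¬(¬A ∨ (C ↔ B))   — eliminate →
≡ ¬(¬A ∨ ((C → B) ∧ (B → C)))   — eliminate ↔
≡ ¬(¬A ∨ ((¬C ∨ B) ∧ (B → C)))   — eliminate →
≡ ¬(¬A ∨ ((¬C ∨ B) ∧ (¬B ∨ C)))   — eliminate →
≡ ¬¬A ∧ ¬((¬C ∨ B) ∧ (¬B ∨ C))   — De Morgan
≡ A ∧ ¬((¬C ∨ B) ∧ (¬B ∨ C))   — double negation
≡ A ∧ (¬(¬C ∨ B) ∨ ¬(¬B ∨ C))   — De Morgan
≡ A ∧ ((¬¬C ∧ ¬B) ∨ ¬(¬B ∨ C))   — De Morgan
≡ A ∧ ((C ∧ ¬B) ∨ ¬(¬B ∨ C))   — double negation
≡ A ∧ ((C ∧ ¬B) ∨ (¬¬B ∧ ¬C))   — De Morgan
≡ A ∧ ((C ∧ ¬B) ∨ (B ∧ ¬C))   — double negation
≡ (A ∧ C ∧ ¬B) ∨ (A ∧ B ∧ ¬C)   — distribute ∧ over ∨

(A ∧ C ∧ ¬B) ∨ (A ∧ B ∧ ¬C)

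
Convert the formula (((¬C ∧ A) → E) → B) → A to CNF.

¬B ∨ A

(((¬C ∧ A) → E) → B) → A
⇔ ¬(((¬C ∧ A) → E) → B) ∨ A   [eliminate →]
⇔ ¬(¬((¬C ∧ A) → E) ∨ B) ∨ A   [eliminate →]
⇔ ¬(¬(¬(¬C ∧ A) ∨ E) ∨ B) ∨ A   [eliminate →]
⇔ (¬¬(¬(¬C ∧ A) ∨ E) ∧ ¬B) ∨ A   [De Morgan]
⇔ ((¬(¬C ∧ A) ∨ E) ∧ ¬B) ∨ A   [double negation]
⇔ ((¬¬C ∨ ¬A ∨ E) ∧ ¬B) ∨ A   [De Morgan]
⇔ ((C ∨ ¬A ∨ E) ∧ ¬B) ∨ A   [double negation]
⇔ (C ∨ ¬A ∨ E ∨ A) ∧ (¬B ∨ A)   [distribute ∨ over ∧]
⇔ ¬B ∨ A   [simplify]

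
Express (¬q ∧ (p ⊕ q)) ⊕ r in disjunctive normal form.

(¬q ∧ (p ⊕ q)) ⊕ r
≡ (¬q ∧ (p ⊕ q) ∧ ¬r) ∨ (¬(¬q ∧ (p ⊕ q)) ∧ r)   (expand ⊕)
≡ (¬q ∧ ((p ∧ ¬q) ∨ (¬p ∧ q)) ∧ ¬r) ∨ (¬(¬q ∧ (p ⊕ q)) ∧ r)   (expand ⊕)
≡ (¬q ∧ ((p ∧ ¬q) ∨ (¬p ∧ q)) ∧ ¬r) ∨ (¬(¬q ∧ ((p ∧ ¬q) ∨ (¬p ∧ q))) ∧ r)   (expand ⊕)
≡ (¬q ∧ ((p ∧ ¬q) ∨ (¬p ∧ q)) ∧ ¬r) ∨ ((¬¬q ∨ ¬((p ∧ ¬q) ∨ (¬p ∧ q))) ∧ r)   (De Morgan)
≡ (¬q ∧ ((p ∧ ¬q) ∨ (¬p ∧ q)) ∧ ¬r) ∨ ((q ∨ ¬((p ∧ ¬q) ∨ (¬p ∧ q))) ∧ r)   (double negation)
≡ (¬q ∧ ((p ∧ ¬q) ∨ (¬p ∧ q)) ∧ ¬r) ∨ ((q ∨ (¬(p ∧ ¬q) ∧ ¬(¬p ∧ q))) ∧ r)   (De Morgan)
≡ (¬q ∧ ((p ∧ ¬q) ∨ (¬p ∧ q)) ∧ ¬r) ∨ ((q ∨ ((¬p ∨ ¬¬q) ∧ ¬(¬p ∧ q))) ∧ r)   (De Morgan)
≡ (¬q ∧ ((p ∧ ¬q) ∨ (¬p ∧ q)) ∧ ¬r) ∨ ((q ∨ ((¬p ∨ q) ∧ ¬(¬p ∧ q))) ∧ r)   (double negation)
≡ (¬q ∧ ((p ∧ ¬q) ∨ (¬p ∧ q)) ∧ ¬r) ∨ ((q ∨ ((¬p ∨ q) ∧ (¬¬p ∨ ¬q))) ∧ r)   (De Morgan)
≡ (¬q ∧ ((p ∧ ¬q) ∨ (¬p ∧ q)) ∧ ¬r) ∨ ((q ∨ ((¬p ∨ q) ∧ (p ∨ ¬q))) ∧ r)   (double negation)
≡ (¬q ∧ p ∧ ¬q ∧ ¬r) ∨ (¬q ∧ ¬p ∧ q ∧ ¬r) ∨ (q ∧ r) ∨ (¬p ∧ p ∧ r) ∨ (¬p ∧ ¬q ∧ r) ∨ (q ∧ p ∧ r) ∨ (q ∧ ¬q ∧ r)   (distribute ∧ over ∨)
≡ (¬q ∧ p ∧ ¬r) ∨ (q ∧ r) ∨ (¬p ∧ ¬q ∧ r)   (simplify)

(¬q ∧ p ∧ ¬r) ∨ (q ∧ r) ∨ (¬p ∧ ¬q ∧ r)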